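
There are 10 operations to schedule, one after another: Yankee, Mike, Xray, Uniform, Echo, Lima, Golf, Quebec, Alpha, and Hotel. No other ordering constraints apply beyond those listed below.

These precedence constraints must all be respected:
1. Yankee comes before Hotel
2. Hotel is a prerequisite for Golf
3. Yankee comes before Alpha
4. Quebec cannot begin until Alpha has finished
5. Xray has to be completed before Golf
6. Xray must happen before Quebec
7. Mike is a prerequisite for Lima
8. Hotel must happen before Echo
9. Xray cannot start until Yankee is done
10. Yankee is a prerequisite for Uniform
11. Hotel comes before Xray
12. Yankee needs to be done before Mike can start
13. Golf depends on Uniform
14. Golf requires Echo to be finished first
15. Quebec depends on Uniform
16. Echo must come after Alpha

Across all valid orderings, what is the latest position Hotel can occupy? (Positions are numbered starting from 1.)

The operations that are forced after Hotel, directly or by a chain of constraints, are Xray, Echo, Golf, Quebec. That's 4 operations.
With 4 mandatory successors out of 10 operations total, the latest slot for Hotel is 10−4 = 6, and it's reachable by doing all non-successors before Hotel.

6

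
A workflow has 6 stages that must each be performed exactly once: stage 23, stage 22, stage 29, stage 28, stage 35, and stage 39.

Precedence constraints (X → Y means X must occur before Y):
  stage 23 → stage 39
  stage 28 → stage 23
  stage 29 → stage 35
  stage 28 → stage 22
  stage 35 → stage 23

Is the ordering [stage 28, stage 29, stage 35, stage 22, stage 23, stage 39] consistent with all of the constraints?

Going through the constraints one by one, each required predecessor appears earlier in the sequence than its dependent — e.g. stage 28 (position 1) is before stage 23 (position 5), as required.

Yes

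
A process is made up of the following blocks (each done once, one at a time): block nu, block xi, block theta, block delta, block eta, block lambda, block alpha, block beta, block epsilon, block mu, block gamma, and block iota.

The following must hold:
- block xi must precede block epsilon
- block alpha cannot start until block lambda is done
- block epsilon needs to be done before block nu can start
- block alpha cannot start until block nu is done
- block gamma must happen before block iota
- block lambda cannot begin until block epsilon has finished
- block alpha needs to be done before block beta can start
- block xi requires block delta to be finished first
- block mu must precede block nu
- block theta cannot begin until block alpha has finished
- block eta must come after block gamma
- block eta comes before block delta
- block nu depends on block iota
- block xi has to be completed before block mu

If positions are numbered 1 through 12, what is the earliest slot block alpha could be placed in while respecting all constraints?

10

The blocks that are forced before block alpha, directly or transitively, are block nu, block xi, block delta, block eta, block lambda, block epsilon, block mu, block gamma, block iota. That's 9 blocks.
With 9 mandatory predecessors, the earliest block alpha can sit is position 9+1 = 10, and placing just those 9 first achieves it.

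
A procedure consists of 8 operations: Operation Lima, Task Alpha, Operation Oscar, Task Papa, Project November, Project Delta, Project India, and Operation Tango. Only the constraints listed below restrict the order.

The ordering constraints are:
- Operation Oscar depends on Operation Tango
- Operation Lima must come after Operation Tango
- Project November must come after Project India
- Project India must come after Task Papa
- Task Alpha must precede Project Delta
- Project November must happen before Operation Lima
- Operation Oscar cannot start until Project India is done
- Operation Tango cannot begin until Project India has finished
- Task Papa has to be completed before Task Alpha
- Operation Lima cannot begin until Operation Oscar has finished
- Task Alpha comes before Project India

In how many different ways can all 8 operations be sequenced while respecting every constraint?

18

Task Papa is the only operation with nothing required before it, so every ordering starts there.
Counting all ways to extend the partial order to a total order gives 18.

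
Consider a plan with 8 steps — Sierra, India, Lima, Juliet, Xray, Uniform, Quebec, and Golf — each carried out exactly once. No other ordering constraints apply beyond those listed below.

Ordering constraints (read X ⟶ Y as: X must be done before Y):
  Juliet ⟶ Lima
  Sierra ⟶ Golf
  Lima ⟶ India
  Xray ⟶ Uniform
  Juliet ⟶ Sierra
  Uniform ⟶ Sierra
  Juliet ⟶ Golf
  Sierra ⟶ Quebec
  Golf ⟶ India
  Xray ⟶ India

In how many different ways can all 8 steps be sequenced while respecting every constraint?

42

The steps with no prerequisites are Juliet, Xray; any of them can be placed first.
Counting all ways to extend the partial order to a total order gives 42.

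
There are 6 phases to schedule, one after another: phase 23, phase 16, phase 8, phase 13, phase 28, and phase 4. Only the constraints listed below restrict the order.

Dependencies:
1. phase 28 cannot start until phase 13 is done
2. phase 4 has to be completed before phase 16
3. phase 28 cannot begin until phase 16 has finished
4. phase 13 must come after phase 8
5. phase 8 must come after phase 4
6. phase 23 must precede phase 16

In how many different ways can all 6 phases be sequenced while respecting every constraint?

9

2 phases have no prerequisites (phase 23, phase 4), so any of them could come first.
Counting all ways to extend the partial order to a total order gives 9.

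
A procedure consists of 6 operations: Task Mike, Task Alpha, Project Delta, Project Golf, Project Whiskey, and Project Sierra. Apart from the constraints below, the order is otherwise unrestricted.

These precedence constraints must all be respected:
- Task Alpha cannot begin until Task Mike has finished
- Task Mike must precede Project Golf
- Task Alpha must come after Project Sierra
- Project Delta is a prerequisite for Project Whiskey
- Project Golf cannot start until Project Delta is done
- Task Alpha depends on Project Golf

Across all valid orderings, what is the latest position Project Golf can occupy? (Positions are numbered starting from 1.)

5

The only operation forced after Project Golf (directly or by a chain) is Task Alpha.
So at least 1 operation follows Project Golf, putting Project Golf no later than position 5. That position is achievable by scheduling everything else first.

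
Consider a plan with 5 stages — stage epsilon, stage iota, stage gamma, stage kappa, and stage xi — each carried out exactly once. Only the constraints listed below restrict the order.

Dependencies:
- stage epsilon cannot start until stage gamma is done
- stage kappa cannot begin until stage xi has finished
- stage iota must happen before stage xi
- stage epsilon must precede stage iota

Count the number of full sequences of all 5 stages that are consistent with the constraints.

1

Only stage gamma has no prerequisites, so it must go first.
Continuing from there, at each step only one stage has all its prerequisites placed, so the ordering is fully determined — there is exactly 1.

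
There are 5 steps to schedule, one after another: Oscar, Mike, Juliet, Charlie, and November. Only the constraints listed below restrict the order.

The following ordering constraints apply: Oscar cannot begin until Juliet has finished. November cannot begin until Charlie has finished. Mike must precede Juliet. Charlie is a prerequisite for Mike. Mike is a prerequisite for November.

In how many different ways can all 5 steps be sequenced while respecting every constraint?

Only Charlie has no prerequisites, so it must go first.
Counting all ways to extend the partial order to a total order gives 3.

3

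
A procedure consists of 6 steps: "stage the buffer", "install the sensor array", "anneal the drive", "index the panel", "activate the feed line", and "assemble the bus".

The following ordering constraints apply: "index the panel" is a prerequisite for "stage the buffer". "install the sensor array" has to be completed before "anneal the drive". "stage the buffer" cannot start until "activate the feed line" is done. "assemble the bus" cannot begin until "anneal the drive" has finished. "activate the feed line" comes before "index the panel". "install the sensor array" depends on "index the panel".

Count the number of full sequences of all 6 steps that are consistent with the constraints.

Only "activate the feed line" has no prerequisites, so it must go first.
Counting all ways to extend the partial order to a total order gives 4.

4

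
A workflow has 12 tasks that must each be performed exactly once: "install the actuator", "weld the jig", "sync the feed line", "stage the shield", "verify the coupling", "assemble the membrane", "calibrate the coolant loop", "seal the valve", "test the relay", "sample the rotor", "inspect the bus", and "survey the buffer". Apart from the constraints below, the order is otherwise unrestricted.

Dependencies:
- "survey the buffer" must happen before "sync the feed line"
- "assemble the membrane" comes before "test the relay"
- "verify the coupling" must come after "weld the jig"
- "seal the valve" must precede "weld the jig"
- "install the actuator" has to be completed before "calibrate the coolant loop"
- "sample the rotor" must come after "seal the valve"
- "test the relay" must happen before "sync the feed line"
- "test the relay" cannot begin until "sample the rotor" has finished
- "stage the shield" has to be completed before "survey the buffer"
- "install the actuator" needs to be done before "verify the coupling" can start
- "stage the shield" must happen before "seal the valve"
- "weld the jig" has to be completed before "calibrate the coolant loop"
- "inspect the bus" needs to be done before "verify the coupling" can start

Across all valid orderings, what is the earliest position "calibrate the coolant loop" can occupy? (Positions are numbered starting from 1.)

The tasks that are forced before "calibrate the coolant loop", directly or transitively, are "install the actuator", "weld the jig", "stage the shield", "seal the valve". That's 4 tasks.
With 4 mandatory predecessors, the earliest "calibrate the coolant loop" can sit is position 4+1 = 5, and placing just those 4 first achieves it.

5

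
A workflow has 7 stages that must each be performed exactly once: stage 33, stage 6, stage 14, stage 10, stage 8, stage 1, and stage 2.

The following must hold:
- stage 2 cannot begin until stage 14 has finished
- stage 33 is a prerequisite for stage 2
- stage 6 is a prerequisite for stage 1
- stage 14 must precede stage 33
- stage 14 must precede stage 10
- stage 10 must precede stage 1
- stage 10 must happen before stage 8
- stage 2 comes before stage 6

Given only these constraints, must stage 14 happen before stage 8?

Chaining the stated constraints: stage 14 → stage 10 → stage 8.
So stage 14 must precede stage 8 in any valid ordering.

Yes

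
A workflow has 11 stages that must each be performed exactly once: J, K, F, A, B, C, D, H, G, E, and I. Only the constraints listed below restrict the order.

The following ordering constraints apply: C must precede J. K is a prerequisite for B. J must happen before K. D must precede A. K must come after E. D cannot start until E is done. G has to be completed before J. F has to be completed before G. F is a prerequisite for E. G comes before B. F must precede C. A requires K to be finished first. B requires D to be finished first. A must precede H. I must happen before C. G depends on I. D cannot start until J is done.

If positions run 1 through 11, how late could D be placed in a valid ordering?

The stages that are forced after D, directly or by a chain of constraints, are A, B, H. That's 3 stages.
With 3 mandatory successors out of 11 stages total, the latest slot for D is 11−3 = 8, and it's reachable by doing all non-successors before D.

8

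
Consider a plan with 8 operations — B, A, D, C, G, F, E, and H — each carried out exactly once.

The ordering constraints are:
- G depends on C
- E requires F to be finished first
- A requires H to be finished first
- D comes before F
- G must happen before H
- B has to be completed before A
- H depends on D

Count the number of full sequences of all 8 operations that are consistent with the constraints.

3 operations have no prerequisites (B, D, C), so any of them could come first.
Systematically extending each partial ordering one operation at a time and counting, there are 202 complete orderings.

202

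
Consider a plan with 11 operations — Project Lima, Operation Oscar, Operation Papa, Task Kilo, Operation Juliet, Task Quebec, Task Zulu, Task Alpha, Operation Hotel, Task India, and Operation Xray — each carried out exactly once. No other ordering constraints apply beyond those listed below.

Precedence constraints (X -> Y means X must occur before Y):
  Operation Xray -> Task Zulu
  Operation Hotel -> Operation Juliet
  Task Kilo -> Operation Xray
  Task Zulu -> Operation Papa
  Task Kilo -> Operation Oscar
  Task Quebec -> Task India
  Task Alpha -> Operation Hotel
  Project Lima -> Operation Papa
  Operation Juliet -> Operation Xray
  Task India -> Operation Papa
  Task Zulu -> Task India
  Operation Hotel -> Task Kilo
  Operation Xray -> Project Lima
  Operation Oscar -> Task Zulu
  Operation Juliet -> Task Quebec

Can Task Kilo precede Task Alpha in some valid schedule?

Following Task Alpha → Operation Hotel → Task Kilo, Task Alpha must precede Task Kilo in every valid ordering.
Hence Task Kilo can never be scheduled before Task Alpha.

No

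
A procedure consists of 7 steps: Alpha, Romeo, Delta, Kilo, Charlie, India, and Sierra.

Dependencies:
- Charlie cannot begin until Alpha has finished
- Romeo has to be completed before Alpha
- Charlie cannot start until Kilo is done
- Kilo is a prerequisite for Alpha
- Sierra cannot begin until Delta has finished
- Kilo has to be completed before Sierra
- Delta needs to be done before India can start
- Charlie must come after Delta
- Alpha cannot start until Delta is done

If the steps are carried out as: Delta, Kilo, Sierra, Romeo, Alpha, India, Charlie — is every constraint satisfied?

Yes

Checking each listed constraint against this order: for instance, Delta is in position 1 and Charlie in position 7, so that constraint holds — and the remaining constraints check out the same way.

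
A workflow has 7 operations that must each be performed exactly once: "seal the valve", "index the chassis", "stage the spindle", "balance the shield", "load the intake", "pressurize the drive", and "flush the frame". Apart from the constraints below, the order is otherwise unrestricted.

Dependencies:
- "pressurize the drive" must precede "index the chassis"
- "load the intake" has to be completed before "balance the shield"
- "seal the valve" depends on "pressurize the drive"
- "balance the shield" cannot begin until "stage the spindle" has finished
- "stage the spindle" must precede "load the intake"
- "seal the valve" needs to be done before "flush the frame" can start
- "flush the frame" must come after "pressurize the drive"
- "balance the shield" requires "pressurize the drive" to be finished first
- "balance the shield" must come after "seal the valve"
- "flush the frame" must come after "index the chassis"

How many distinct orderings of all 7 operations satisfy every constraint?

2 operations have no prerequisites ("stage the spindle", "pressurize the drive"), so any of them could come first.
Counting all ways to extend the partial order to a total order gives 56.

56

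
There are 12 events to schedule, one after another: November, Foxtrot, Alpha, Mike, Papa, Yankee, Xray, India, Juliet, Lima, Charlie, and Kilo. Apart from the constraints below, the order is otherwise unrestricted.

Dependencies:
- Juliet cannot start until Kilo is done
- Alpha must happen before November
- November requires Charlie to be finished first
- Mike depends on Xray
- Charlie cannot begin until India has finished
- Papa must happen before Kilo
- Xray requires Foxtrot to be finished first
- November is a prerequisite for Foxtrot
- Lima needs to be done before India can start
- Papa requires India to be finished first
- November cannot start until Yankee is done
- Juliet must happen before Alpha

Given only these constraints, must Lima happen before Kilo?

Yes

Tracing the constraints gives a chain: Lima → India → Papa → Kilo.
Hence Lima necessarily comes before Kilo.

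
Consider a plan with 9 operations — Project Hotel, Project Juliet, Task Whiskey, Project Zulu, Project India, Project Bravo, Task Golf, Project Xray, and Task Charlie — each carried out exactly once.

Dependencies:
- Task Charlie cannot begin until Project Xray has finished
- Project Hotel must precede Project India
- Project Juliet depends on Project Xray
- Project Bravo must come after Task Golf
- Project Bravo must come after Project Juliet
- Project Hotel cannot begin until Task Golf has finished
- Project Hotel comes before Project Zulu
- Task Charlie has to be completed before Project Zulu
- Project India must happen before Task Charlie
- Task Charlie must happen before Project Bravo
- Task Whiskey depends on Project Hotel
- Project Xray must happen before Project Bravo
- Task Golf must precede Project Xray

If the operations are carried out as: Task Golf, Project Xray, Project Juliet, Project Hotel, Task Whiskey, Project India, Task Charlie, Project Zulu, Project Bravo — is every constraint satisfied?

Every stated constraint is respected: Task Golf sits at position 1, ahead of Project Bravo at position 9, and each of the other listed pairs likewise has the predecessor earlier in the sequence.

Yes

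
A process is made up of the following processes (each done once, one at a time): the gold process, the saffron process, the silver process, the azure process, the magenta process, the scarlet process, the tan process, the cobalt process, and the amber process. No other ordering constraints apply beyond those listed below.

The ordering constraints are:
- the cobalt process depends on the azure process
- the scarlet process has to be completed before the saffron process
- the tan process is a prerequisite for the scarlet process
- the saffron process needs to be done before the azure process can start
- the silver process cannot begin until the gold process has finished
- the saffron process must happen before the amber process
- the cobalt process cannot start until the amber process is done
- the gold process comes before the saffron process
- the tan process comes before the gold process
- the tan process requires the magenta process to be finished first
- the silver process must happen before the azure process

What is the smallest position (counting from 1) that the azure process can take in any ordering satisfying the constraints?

Working backwards through the constraints from the azure process, its full set of required predecessors is the gold process, the saffron process, the silver process, the magenta process, the scarlet process, the tan process — 6 of them.
With 6 mandatory predecessors, the earliest the azure process can sit is position 6+1 = 7, and placing just those 6 first achieves it.

7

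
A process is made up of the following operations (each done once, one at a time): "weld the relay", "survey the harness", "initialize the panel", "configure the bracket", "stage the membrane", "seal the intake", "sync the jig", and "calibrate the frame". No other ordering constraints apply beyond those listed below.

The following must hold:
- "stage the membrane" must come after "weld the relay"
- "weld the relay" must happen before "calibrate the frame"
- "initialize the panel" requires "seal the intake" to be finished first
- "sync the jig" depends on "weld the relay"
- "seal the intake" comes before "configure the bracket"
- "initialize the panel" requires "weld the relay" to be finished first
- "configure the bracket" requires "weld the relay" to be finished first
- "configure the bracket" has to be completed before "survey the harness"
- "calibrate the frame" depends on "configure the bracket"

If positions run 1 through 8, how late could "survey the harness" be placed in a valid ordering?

No constraint forces any operation after "survey the harness", so it can be placed last, in position 8.

8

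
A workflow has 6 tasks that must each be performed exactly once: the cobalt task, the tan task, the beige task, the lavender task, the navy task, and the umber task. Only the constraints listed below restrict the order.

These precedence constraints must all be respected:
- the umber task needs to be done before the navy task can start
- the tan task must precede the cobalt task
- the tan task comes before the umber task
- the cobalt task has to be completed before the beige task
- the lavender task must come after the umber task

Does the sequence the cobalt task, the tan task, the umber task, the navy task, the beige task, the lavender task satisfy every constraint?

The sequence places the cobalt task ahead of the tan task.
Since the tan task is required before the cobalt task, the ordering is invalid.

No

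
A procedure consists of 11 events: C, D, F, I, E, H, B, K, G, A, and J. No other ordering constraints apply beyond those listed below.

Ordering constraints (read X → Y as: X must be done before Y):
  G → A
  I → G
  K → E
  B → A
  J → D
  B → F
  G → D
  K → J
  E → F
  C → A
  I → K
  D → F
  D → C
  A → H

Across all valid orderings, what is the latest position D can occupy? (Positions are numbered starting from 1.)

7

Following every chain forward from D, the events that must come later are C, F, H, A — 4 of them.
So at least 4 events follow D, putting D no later than position 7. That position is achievable by scheduling everything else first.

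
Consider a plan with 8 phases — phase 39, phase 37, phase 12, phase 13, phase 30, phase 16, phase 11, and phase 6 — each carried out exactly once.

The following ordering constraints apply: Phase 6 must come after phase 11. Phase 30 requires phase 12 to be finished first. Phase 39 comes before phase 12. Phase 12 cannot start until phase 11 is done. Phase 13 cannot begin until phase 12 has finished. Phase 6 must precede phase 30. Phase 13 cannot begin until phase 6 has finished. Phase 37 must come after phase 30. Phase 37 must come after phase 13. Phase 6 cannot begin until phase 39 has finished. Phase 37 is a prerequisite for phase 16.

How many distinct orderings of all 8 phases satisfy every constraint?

8

2 phases have no prerequisites (phase 39, phase 11), so any of them could come first.
Systematically extending each partial ordering one phase at a time and counting, there are 8 complete orderings.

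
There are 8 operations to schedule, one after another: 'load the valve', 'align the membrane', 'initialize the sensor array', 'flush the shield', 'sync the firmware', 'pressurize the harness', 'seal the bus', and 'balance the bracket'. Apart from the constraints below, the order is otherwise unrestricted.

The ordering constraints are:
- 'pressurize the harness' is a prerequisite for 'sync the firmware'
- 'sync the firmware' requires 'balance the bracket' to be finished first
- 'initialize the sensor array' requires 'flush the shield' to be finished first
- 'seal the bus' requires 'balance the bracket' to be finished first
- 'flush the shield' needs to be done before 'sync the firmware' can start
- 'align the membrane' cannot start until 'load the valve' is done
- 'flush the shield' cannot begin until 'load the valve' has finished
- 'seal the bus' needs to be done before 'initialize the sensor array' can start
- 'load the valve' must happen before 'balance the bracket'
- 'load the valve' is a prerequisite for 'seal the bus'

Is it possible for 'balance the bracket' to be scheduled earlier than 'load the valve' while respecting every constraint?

No

Following 'load the valve' → 'balance the bracket', 'load the valve' must precede 'balance the bracket' in every valid ordering.
So no valid ordering can have 'balance the bracket' before 'load the valve'.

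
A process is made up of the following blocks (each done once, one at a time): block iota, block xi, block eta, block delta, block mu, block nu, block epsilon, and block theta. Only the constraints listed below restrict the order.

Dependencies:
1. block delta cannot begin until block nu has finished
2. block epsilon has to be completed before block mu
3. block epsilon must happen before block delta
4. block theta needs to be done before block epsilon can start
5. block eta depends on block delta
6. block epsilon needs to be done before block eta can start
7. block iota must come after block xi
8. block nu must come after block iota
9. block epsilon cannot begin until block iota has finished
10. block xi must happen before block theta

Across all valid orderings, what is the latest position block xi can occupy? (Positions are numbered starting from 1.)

Every block that must follow block xi has to come after it. Tracing all chains starting from block xi, those blocks are: block iota, block eta, block delta, block mu, block nu, block epsilon, block theta — 7 in total.
So at least 7 blocks follow block xi, putting block xi no later than position 1. That position is achievable by scheduling everything else first.

1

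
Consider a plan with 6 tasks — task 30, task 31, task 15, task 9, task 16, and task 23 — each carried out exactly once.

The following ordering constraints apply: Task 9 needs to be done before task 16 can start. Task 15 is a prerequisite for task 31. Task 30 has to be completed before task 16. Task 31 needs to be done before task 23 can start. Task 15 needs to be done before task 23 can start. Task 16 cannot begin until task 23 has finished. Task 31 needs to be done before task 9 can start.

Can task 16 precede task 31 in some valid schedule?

No

Following task 31 → task 9 → task 16, task 31 must precede task 16 in every valid ordering.
Hence task 16 can never be scheduled before task 31.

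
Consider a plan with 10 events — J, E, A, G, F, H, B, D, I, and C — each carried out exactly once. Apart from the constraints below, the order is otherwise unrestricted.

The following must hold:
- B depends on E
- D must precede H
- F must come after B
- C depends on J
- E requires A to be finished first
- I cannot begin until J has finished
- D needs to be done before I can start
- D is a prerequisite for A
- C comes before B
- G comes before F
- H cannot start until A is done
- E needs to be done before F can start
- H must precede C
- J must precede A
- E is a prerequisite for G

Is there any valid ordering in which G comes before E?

The constraints give a chain E → G, which forces E before G.
So no valid ordering can have G before E.

No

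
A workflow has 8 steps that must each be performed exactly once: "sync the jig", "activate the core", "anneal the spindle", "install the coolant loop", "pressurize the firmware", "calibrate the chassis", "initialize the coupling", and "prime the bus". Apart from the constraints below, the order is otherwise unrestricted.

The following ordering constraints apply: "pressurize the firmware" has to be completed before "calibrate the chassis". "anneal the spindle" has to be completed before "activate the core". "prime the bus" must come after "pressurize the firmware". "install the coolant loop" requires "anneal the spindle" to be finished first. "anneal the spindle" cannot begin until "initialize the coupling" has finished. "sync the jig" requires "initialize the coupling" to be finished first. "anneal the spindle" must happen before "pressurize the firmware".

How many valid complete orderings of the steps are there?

"initialize the coupling" is the only step with nothing required before it, so every ordering starts there.
Enumerating by repeatedly choosing an available step (one whose prerequisites are all placed) gives 280 distinct complete orderings.

280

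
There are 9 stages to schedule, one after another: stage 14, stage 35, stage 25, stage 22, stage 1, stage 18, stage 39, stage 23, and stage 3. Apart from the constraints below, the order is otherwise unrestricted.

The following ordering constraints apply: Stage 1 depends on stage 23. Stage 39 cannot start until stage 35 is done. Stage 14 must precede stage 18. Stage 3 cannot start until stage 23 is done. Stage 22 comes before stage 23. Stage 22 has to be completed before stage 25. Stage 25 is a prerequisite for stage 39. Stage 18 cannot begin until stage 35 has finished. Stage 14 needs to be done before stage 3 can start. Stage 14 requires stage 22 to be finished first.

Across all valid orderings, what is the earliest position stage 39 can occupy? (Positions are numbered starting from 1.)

Every stage that must precede stage 39 has to come before it. Tracing all chains that end at stage 39, those stages are: stage 35, stage 25, stage 22 — 3 in total.
With 3 mandatory predecessors, the earliest stage 39 can sit is position 3+1 = 4, and placing just those 3 first achieves it.

4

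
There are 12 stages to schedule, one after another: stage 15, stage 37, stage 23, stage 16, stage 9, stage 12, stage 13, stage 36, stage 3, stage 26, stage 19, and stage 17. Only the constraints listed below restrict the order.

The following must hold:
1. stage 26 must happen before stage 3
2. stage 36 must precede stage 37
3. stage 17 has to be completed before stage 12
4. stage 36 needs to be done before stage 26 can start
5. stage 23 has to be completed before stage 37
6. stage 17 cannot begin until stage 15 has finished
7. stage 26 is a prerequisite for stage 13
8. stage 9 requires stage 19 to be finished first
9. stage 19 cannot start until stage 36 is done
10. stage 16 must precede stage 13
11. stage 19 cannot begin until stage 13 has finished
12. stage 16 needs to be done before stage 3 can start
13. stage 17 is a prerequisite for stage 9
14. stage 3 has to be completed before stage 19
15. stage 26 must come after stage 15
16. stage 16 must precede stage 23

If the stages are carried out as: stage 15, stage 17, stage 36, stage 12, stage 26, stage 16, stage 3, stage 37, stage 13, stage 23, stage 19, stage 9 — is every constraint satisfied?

No

The sequence places stage 37 ahead of stage 23.
That contradicts the constraint that stage 23 must precede stage 37.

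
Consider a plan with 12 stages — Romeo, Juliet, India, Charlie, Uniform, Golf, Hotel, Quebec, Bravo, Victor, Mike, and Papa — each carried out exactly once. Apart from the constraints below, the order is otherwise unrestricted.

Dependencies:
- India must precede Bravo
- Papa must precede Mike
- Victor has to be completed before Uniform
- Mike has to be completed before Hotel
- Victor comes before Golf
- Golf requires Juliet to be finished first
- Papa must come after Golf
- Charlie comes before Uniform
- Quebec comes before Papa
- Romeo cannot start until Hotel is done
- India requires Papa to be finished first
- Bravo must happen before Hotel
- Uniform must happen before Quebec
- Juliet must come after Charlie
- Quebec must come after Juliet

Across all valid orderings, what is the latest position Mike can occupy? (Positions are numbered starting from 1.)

10

The stages that are forced after Mike, directly or by a chain of constraints, are Romeo, Hotel. That's 2 stages.
With 2 mandatory successors out of 12 stages total, the latest slot for Mike is 12−2 = 10, and it's reachable by doing all non-successors before Mike.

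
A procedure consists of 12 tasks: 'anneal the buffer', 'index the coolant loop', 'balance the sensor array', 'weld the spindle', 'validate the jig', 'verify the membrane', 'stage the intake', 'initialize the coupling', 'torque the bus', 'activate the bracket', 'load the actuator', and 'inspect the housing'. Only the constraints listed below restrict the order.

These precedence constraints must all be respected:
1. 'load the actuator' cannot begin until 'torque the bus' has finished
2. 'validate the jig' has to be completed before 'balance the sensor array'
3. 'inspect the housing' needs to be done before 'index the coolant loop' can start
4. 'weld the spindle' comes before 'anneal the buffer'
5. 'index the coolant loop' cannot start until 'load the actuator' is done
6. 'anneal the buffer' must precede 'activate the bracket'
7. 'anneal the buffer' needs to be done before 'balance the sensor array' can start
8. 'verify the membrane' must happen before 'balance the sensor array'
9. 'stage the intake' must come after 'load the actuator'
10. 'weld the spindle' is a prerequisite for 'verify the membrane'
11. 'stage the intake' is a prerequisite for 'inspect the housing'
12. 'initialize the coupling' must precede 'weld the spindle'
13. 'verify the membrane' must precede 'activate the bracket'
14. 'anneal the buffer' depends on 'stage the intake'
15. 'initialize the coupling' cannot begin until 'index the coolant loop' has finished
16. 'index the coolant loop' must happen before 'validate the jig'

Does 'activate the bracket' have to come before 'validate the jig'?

'activate the bracket' and 'validate the jig' are not related by any chain of constraints.
A valid ordering placing 'validate the jig' before 'activate the bracket' exists, so the answer is no.

No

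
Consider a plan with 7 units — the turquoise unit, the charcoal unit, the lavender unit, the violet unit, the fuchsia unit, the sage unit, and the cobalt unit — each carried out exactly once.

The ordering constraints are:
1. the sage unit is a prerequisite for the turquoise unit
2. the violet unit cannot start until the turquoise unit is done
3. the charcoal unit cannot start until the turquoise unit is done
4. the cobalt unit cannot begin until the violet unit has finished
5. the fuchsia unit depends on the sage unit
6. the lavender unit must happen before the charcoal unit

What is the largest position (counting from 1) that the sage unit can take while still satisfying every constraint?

Following every chain forward from the sage unit, the units that must come later are the turquoise unit, the charcoal unit, the violet unit, the fuchsia unit, the cobalt unit — 5 of them.
With 5 mandatory successors out of 7 units total, the latest slot for the sage unit is 7−5 = 2, and it's reachable by doing all non-successors before the sage unit.

2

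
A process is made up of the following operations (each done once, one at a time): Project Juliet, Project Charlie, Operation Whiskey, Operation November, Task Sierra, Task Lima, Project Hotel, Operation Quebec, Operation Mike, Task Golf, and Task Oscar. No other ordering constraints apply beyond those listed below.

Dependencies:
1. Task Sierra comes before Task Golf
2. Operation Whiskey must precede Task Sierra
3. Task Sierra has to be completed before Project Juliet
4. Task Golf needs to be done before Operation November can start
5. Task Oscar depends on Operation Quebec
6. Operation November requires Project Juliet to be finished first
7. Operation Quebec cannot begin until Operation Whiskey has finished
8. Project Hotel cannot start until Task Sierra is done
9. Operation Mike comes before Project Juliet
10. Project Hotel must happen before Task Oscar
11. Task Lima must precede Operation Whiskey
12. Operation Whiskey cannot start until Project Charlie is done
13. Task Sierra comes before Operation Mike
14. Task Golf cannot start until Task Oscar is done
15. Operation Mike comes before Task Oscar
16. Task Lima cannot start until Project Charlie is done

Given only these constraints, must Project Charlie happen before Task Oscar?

Yes

Following the dependencies: Project Charlie → Operation Whiskey → Operation Quebec → Task Oscar.
Hence Project Charlie necessarily comes before Task Oscar.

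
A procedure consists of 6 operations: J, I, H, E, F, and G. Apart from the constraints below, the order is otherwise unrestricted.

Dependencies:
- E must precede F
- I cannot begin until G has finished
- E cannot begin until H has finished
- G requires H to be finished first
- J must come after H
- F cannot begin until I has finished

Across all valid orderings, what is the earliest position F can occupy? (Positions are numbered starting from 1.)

5

Working backwards through the constraints from F, its full set of required predecessors is I, H, E, G — 4 of them.
With 4 mandatory predecessors, the earliest F can sit is position 4+1 = 5, and placing just those 4 first achieves it.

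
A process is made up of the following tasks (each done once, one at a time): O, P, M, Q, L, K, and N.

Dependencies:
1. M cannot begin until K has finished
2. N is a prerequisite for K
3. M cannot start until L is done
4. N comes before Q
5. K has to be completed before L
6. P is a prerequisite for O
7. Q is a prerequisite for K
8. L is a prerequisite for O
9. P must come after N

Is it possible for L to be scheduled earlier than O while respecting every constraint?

Every valid ordering already has L before O (the constraints require it), so in particular at least one does.

Yes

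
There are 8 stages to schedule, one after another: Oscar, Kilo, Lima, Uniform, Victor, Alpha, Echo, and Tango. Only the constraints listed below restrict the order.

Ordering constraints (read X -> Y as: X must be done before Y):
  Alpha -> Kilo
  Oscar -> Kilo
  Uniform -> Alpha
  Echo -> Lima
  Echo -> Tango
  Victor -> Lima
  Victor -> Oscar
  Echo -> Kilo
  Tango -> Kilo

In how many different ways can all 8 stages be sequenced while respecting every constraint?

The stages with no prerequisites are Uniform, Victor, Echo; any of them can be placed first.
Enumerating by repeatedly choosing an available stage (one whose prerequisites are all placed) gives 426 distinct complete orderings.

426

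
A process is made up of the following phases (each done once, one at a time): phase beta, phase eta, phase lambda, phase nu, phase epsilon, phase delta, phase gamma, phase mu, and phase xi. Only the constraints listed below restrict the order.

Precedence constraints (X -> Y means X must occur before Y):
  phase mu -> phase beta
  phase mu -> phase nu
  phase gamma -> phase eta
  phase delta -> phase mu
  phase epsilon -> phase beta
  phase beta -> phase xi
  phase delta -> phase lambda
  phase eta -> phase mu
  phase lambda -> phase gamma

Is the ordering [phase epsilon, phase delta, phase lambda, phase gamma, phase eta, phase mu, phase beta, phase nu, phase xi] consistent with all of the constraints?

Every stated constraint is respected: phase epsilon sits at position 1, ahead of phase beta at position 7, and each of the other listed pairs likewise has the predecessor earlier in the sequence.

Yes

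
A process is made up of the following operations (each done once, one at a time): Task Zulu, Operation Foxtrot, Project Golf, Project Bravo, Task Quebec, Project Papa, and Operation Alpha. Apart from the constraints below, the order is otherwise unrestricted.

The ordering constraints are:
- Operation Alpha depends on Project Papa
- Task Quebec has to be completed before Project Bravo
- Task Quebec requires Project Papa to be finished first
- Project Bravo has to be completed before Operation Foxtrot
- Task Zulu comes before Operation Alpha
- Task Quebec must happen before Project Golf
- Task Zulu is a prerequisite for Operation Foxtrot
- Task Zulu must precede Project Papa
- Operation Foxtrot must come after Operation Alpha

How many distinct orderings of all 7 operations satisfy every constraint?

Task Zulu is the only operation with nothing required before it, so every ordering starts there.
Systematically extending each partial ordering one operation at a time and counting, there are 11 complete orderings.

11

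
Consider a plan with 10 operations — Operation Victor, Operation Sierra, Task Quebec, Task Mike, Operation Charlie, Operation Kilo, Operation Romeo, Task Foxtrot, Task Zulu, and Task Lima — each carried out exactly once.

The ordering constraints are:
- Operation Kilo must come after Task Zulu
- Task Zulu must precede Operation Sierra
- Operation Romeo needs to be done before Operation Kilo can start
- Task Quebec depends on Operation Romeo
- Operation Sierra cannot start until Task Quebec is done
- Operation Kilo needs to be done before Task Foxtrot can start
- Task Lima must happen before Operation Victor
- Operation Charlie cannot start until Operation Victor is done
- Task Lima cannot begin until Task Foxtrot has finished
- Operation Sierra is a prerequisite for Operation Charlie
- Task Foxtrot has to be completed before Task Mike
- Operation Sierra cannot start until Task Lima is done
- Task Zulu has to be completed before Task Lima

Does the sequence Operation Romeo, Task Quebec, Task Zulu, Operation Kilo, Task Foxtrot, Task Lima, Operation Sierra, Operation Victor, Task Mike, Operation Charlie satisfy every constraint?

Yes

Checking each listed constraint against this order: for instance, Task Quebec is in position 2 and Operation Sierra in position 7, so that constraint holds — and the remaining constraints check out the same way.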